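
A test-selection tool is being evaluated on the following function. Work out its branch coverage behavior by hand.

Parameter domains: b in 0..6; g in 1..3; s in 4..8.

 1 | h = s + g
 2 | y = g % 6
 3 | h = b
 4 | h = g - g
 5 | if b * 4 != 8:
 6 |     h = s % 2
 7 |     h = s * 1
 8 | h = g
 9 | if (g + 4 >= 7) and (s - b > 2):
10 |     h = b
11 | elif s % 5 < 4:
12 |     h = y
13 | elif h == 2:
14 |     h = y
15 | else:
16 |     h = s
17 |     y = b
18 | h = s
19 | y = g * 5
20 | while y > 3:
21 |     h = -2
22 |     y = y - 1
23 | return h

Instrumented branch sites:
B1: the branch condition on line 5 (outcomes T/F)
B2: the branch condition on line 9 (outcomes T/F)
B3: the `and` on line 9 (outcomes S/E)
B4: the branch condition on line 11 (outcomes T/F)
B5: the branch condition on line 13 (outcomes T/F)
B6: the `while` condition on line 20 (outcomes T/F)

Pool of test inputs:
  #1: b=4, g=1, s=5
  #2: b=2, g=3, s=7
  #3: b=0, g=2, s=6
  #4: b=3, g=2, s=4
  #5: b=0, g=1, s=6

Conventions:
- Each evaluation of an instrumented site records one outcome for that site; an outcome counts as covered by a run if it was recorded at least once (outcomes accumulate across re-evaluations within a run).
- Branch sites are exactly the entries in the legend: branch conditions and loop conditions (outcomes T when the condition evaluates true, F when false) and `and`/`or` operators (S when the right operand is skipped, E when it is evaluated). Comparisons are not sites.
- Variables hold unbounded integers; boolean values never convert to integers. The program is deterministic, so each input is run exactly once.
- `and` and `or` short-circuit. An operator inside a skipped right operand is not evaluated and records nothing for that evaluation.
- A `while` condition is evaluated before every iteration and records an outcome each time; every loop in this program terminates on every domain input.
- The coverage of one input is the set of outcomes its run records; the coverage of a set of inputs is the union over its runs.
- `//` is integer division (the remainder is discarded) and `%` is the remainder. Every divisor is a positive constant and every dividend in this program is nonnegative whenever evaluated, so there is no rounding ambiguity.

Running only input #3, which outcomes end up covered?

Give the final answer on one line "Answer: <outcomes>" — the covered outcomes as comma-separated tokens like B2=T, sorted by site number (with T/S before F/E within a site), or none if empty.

Event log for input #3 (b=0, g=2, s=6):
  B1->T, B3->S, B2->F, B4->T, B6->T, B6->T, B6->T, B6->T, B6->T, B6->T
  B6->T, B6->F
deduplicating events, the covered set is: B1=T, B2=F, B3=S, B4=T, B6=T, B6=F

Answer: B1=T, B2=F, B3=S, B4=T, B6=T, B6=F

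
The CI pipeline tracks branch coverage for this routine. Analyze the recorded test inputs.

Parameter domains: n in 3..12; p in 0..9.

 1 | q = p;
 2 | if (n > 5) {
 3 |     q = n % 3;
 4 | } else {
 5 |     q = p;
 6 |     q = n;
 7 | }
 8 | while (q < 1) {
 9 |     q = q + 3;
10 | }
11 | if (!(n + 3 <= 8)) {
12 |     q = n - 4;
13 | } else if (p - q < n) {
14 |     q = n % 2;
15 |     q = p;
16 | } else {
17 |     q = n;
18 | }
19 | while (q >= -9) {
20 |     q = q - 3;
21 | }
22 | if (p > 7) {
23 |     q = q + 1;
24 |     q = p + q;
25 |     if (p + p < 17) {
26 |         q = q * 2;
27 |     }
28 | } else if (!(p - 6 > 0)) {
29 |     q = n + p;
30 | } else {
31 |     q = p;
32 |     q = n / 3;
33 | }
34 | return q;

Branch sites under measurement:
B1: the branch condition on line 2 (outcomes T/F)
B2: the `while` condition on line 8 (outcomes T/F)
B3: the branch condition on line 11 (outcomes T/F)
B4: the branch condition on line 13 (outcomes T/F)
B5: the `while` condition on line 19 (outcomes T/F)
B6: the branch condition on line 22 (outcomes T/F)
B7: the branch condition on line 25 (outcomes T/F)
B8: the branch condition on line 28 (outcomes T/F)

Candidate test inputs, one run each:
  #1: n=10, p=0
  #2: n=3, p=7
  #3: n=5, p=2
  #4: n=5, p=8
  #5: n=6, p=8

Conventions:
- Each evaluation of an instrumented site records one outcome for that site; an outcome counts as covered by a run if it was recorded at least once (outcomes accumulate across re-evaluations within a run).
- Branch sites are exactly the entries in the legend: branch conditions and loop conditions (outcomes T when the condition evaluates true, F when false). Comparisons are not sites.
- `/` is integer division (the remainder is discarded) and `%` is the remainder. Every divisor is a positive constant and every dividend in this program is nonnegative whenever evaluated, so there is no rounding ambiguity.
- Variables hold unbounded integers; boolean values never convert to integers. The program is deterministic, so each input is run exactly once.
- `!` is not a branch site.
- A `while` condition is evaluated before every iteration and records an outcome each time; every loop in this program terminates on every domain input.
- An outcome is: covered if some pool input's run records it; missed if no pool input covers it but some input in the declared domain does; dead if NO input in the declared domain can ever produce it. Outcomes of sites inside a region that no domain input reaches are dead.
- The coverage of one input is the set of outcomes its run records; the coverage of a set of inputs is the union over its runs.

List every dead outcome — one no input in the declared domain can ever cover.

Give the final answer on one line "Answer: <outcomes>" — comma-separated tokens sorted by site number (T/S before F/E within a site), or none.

sweeping the full domain (100 inputs) for each outcome:
  reachable outcomes have witnesses, e.g. B1=T (e.g. n=6, p=0), B1=F (e.g. n=3, p=0), B2=T (e.g. n=6, p=0), B2=F (e.g. n=3, p=0)

Answer: none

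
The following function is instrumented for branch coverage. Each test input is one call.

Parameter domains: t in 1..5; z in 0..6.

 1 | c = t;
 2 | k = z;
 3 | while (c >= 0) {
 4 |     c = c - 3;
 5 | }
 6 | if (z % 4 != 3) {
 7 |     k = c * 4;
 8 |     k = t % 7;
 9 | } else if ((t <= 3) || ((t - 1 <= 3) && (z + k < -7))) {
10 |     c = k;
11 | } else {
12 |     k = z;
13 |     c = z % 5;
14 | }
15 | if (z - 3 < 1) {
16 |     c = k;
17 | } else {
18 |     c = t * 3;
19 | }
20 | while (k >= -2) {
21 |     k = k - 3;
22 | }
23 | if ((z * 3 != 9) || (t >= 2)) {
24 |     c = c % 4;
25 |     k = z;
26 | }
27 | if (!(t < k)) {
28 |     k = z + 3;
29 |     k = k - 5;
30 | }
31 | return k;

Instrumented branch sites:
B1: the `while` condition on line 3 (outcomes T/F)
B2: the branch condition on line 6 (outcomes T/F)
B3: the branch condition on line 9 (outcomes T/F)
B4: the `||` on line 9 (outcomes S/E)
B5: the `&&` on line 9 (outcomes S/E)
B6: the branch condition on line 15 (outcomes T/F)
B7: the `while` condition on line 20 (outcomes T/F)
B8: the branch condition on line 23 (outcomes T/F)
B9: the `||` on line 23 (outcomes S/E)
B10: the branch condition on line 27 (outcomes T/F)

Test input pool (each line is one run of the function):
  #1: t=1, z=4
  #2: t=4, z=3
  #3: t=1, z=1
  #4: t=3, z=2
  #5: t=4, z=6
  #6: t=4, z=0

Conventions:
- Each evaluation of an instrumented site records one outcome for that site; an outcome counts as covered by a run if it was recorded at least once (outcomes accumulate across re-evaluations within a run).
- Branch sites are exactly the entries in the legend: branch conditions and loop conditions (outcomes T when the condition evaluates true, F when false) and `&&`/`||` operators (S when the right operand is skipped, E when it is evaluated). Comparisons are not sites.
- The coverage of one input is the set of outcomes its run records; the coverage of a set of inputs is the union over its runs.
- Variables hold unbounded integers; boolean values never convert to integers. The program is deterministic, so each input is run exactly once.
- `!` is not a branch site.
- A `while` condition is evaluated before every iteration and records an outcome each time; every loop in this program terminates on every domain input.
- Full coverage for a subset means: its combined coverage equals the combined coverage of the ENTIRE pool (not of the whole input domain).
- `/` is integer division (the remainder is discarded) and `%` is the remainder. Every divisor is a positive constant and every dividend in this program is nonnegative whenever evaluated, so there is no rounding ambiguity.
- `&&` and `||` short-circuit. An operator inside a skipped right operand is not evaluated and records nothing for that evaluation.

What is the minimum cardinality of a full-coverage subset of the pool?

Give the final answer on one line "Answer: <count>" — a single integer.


run #1 (t=1, z=4) runs B1->T, B1->F, B2->T, B6->F, B7->T, B7->T, B7->F, B9->S, B8->T, B10->F; records B1=T, B1=F, B2=T, B6=F, B7=T, B7=F, B8=T, B9=S, B10=F
run #2 (t=4, z=3) runs B1->T, B1->T, B1->F, B2->F, B4->E, B5->E, B3->F, B6->T, B7->T, B7->T, B7->F, B9->E, B8->T, B10->T; records B1=T, B1=F, B2=F, B3=F, B4=E, B5=E, B6=T, B7=T, B7=F, B8=T, B9=E, B10=T
run #3 (t=1, z=1) runs B1->T, B1->F, B2->T, B6->T, B7->T, B7->T, B7->F, B9->S, B8->T, B10->T; records B1=T, B1=F, B2=T, B6=T, B7=T, B7=F, B8=T, B9=S, B10=T
run #4 (t=3, z=2) runs B1->T, B1->T, B1->F, B2->T, B6->T, B7->T, B7->T, B7->F, B9->S, B8->T, B10->T; records B1=T, B1=F, B2=T, B6=T, B7=T, B7=F, B8=T, B9=S, B10=T
run #5 (t=4, z=6) runs B1->T, B1->T, B1->F, B2->T, B6->F, B7->T, B7->T, B7->T, B7->F, B9->S, B8->T, B10->F; records B1=T, B1=F, B2=T, B6=F, B7=T, B7=F, B8=T, B9=S, B10=F
run #6 (t=4, z=0) runs B1->T, B1->T, B1->F, B2->T, B6->T, B7->T, B7->T, B7->T, B7->F, B9->S, B8->T, B10->T; records B1=T, B1=F, B2=T, B6=T, B7=T, B7=F, B8=T, B9=S, B10=T
pool-wide coverage (16 outcomes): B1=T, B1=F, B2=T, B2=F, B3=F, B4=E, B5=E, B6=T, B6=F, B7=T, B7=F, B8=T, B9=S, B9=E, B10=T, B10=F
size 1 is not enough: best union over all size-1 subsets is 12/16
at size 2, {1, 2} reaches all 16 outcomes; every lexicographically earlier size-2 subset fails
Answer: 2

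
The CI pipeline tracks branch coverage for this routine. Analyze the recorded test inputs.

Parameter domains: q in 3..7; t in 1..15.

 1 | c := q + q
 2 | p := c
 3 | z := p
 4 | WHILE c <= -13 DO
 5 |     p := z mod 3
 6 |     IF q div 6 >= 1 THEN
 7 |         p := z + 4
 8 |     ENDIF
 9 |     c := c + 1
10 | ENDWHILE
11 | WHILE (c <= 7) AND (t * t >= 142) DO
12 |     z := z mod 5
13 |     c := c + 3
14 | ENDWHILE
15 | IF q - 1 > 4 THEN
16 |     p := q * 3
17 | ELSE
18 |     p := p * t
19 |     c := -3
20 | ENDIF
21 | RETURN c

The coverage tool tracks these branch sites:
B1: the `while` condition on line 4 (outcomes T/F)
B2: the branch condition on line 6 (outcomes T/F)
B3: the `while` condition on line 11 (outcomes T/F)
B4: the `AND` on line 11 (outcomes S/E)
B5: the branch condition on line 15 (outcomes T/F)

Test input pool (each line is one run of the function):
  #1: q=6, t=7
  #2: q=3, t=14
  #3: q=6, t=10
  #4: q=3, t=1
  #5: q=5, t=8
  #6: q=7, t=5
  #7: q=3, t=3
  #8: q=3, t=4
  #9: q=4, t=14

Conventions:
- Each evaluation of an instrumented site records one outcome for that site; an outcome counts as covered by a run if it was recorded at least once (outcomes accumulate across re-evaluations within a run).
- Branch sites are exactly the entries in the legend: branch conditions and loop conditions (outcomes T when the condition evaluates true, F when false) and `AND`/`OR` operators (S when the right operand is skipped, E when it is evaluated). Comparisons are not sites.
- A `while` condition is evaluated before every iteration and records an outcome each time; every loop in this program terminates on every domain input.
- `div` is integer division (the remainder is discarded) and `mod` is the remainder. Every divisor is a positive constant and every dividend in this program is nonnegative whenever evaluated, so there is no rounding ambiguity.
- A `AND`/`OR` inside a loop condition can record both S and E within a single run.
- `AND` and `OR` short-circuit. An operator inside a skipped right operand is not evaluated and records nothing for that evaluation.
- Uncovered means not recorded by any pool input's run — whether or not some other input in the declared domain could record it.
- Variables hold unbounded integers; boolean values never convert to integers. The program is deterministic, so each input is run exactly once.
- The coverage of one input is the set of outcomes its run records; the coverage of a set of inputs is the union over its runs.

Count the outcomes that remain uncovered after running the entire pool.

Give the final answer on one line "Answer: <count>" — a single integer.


run #1 (q=6, t=7) runs B1->F, B4->S, B3->F, B5->T; records B1=F, B3=F, B4=S, B5=T
run #2 (q=3, t=14) runs B1->F, B4->E, B3->T, B4->S, B3->F, B5->F; records B1=F, B3=T, B3=F, B4=S, B4=E, B5=F
run #3 (q=6, t=10) runs B1->F, B4->S, B3->F, B5->T; records B1=F, B3=F, B4=S, B5=T
run #4 (q=3, t=1) runs B1->F, B4->E, B3->F, B5->F; records B1=F, B3=F, B4=E, B5=F
run #5 (q=5, t=8) runs B1->F, B4->S, B3->F, B5->F; records B1=F, B3=F, B4=S, B5=F
run #6 (q=7, t=5) runs B1->F, B4->S, B3->F, B5->T; records B1=F, B3=F, B4=S, B5=T
run #7 (q=3, t=3) runs B1->F, B4->E, B3->F, B5->F; records B1=F, B3=F, B4=E, B5=F
run #8 (q=3, t=4) runs B1->F, B4->E, B3->F, B5->F; records B1=F, B3=F, B4=E, B5=F
run #9 (q=4, t=14) runs B1->F, B4->S, B3->F, B5->F; records B1=F, B3=F, B4=S, B5=F
union over the pool: B1=F, B3=T, B3=F, B4=S, B4=E, B5=T, B5=F
uncovered (3 of 10): B1=T, B2=T, B2=F
Answer: 3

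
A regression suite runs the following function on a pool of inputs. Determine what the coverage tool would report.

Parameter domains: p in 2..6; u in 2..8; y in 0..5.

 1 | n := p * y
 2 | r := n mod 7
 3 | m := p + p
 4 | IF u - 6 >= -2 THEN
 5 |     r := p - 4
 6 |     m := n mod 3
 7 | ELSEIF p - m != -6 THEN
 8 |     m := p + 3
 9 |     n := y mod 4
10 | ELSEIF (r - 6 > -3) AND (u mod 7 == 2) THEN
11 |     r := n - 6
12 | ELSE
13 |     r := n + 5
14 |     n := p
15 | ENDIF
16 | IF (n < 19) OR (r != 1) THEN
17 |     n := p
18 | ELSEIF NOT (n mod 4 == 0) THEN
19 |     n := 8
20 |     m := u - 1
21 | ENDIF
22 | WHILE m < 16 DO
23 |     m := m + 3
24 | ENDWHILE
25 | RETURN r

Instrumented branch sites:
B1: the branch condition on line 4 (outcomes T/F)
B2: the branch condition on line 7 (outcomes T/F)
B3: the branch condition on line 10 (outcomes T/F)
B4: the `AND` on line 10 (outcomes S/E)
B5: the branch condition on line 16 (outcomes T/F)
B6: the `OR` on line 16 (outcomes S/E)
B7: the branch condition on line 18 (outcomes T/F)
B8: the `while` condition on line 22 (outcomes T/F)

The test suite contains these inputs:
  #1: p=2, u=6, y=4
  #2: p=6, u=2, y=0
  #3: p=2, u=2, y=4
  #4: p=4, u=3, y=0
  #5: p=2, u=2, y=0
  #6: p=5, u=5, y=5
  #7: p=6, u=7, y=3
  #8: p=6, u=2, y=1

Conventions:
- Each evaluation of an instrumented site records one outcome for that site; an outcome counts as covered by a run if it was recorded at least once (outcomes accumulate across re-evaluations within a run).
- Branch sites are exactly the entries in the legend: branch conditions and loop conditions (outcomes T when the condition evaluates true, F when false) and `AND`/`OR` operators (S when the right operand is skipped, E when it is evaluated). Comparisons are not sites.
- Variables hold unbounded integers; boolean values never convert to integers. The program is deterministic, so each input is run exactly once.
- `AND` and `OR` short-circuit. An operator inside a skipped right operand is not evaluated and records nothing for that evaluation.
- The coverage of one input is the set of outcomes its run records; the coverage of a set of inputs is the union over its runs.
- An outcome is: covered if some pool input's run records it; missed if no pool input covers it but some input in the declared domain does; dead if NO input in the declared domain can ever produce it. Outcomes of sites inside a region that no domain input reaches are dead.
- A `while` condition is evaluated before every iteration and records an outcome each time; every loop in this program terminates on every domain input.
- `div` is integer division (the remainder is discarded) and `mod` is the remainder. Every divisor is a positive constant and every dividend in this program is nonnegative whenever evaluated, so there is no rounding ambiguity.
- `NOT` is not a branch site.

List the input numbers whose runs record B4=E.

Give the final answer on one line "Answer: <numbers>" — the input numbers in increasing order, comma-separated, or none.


input #1 (p=2, u=6, y=4): misses B4=E
input #2 (p=6, u=2, y=0): misses B4=E
input #3 (p=2, u=2, y=4): misses B4=E
input #4 (p=4, u=3, y=0): misses B4=E
input #5 (p=2, u=2, y=0): misses B4=E
input #6 (p=5, u=5, y=5): misses B4=E
input #7 (p=6, u=7, y=3): misses B4=E
input #8 (p=6, u=2, y=1): covers B4=E
Answer: 8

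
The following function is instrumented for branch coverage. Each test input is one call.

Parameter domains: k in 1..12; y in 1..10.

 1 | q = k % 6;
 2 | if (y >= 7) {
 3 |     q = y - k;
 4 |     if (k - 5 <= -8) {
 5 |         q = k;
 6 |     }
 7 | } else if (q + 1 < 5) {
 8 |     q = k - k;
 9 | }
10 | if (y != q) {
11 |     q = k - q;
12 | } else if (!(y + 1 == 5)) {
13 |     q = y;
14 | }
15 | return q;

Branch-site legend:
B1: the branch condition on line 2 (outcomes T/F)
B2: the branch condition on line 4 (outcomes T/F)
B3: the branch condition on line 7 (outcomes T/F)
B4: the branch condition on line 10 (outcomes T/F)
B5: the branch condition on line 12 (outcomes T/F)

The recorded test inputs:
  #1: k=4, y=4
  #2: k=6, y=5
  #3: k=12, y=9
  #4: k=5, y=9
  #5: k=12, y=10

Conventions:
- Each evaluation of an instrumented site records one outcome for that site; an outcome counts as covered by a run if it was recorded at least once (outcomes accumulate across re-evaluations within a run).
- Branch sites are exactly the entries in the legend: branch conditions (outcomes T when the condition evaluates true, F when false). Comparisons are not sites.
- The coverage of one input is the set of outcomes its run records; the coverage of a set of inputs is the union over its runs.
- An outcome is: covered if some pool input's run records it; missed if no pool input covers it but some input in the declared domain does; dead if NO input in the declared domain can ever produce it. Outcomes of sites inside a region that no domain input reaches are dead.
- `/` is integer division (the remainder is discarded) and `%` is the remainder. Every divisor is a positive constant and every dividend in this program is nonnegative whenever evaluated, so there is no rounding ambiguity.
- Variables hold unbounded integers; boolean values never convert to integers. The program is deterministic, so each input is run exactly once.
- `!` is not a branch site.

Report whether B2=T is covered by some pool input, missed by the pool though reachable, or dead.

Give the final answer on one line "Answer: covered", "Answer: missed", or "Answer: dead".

no pool input records B2=T
checking all 120 inputs in the declared domain: B2=T is never recorded -> dead

Answer: dead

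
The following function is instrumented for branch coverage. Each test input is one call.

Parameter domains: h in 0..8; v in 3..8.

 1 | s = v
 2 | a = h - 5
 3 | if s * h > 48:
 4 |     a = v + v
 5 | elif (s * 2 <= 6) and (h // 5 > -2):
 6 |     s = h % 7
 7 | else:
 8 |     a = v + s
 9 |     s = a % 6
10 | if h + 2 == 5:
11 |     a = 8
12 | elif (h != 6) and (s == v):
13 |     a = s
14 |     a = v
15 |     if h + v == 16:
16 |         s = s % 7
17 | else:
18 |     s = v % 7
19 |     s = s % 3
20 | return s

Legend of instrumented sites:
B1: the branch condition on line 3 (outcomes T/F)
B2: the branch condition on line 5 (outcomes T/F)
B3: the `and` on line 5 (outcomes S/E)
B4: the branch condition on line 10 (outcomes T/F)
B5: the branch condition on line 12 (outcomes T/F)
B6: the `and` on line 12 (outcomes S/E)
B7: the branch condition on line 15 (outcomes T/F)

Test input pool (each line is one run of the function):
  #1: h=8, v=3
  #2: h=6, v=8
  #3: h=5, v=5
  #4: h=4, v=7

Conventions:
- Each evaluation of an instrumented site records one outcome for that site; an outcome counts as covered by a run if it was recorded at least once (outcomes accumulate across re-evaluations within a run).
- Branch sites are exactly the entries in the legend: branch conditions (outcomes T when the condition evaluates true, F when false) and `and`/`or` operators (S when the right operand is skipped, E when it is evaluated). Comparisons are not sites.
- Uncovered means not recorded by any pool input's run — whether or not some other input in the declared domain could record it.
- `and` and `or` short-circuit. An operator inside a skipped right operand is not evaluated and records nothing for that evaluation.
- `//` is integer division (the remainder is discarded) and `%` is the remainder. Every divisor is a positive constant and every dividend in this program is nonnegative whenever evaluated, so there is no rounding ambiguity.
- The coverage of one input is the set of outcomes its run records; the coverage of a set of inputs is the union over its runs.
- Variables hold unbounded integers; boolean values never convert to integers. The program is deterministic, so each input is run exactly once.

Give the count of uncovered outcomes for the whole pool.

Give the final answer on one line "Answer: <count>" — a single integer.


#1 (h=8, v=3) -> covered: B1=F, B2=T, B3=E, B4=F, B5=F, B6=E
#2 (h=6, v=8) -> covered: B1=F, B2=F, B3=S, B4=F, B5=F, B6=S
#3 (h=5, v=5) -> covered: B1=F, B2=F, B3=S, B4=F, B5=F, B6=E
#4 (h=4, v=7) -> covered: B1=F, B2=F, B3=S, B4=F, B5=F, B6=E
union over the pool: B1=F, B2=T, B2=F, B3=S, B3=E, B4=F, B5=F, B6=S, B6=E
uncovered (5 of 14): B1=T, B4=T, B5=T, B7=T, B7=F
Answer: 5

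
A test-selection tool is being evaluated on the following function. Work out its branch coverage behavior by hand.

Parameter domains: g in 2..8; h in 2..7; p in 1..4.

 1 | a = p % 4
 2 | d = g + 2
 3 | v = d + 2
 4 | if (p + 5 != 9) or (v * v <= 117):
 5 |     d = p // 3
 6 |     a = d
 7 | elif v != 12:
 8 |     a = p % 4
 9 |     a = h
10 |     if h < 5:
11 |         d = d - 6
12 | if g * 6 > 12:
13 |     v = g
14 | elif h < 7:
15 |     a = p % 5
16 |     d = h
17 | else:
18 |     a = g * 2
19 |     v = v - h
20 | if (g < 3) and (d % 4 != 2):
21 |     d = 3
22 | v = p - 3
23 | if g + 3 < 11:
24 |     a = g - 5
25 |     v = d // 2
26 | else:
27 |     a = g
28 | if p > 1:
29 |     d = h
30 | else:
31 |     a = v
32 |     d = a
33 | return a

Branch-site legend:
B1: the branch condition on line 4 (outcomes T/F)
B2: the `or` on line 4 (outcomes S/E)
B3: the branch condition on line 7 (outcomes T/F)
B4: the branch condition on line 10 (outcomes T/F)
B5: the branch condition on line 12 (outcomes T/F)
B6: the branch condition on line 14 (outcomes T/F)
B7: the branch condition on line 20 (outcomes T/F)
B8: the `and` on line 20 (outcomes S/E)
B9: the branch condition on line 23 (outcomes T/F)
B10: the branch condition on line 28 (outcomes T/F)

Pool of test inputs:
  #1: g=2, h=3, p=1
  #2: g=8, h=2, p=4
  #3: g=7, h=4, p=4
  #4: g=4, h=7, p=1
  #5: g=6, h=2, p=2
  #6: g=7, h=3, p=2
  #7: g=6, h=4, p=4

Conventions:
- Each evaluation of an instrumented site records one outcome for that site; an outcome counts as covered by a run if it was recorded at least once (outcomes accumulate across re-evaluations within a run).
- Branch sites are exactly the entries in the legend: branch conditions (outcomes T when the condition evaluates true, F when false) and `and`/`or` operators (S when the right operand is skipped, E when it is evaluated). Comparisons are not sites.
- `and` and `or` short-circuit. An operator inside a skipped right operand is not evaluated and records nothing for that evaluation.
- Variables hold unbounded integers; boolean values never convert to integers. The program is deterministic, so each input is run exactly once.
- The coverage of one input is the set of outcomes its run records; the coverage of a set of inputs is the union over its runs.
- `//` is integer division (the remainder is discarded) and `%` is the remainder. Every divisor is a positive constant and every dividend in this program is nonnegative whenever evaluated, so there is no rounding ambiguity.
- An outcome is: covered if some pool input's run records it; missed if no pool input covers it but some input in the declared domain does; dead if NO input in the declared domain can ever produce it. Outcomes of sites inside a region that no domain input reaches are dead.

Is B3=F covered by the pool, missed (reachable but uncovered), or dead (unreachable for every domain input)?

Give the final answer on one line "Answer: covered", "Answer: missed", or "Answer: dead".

B3=F is recorded by pool input(s) 2 -> covered

Answer: covered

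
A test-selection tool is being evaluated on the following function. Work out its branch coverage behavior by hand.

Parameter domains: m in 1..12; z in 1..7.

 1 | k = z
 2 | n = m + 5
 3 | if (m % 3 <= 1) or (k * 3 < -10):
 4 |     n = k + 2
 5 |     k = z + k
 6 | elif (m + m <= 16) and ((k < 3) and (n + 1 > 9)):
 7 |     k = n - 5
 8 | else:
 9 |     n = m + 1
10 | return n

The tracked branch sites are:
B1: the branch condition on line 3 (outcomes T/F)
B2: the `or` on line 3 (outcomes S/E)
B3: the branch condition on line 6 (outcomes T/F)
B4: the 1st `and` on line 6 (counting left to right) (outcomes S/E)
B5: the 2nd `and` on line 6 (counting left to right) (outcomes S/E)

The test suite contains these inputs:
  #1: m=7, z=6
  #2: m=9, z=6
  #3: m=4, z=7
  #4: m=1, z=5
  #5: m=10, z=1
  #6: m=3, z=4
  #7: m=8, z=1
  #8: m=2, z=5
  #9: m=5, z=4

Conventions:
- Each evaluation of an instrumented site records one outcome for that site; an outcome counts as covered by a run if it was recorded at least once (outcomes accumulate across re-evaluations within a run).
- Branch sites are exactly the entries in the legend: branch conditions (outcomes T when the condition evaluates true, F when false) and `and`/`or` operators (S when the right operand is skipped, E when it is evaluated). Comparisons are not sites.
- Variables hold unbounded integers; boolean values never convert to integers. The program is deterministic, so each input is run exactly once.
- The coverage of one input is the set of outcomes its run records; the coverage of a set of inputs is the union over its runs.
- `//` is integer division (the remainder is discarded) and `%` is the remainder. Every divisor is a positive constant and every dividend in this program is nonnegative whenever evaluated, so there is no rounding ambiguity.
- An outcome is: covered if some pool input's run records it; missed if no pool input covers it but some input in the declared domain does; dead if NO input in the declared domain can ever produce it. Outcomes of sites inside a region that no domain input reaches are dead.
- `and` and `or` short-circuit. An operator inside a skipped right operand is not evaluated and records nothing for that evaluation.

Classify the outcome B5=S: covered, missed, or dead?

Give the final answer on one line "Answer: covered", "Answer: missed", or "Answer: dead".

B5=S is recorded by pool input(s) 8, 9 -> covered

Answer: covered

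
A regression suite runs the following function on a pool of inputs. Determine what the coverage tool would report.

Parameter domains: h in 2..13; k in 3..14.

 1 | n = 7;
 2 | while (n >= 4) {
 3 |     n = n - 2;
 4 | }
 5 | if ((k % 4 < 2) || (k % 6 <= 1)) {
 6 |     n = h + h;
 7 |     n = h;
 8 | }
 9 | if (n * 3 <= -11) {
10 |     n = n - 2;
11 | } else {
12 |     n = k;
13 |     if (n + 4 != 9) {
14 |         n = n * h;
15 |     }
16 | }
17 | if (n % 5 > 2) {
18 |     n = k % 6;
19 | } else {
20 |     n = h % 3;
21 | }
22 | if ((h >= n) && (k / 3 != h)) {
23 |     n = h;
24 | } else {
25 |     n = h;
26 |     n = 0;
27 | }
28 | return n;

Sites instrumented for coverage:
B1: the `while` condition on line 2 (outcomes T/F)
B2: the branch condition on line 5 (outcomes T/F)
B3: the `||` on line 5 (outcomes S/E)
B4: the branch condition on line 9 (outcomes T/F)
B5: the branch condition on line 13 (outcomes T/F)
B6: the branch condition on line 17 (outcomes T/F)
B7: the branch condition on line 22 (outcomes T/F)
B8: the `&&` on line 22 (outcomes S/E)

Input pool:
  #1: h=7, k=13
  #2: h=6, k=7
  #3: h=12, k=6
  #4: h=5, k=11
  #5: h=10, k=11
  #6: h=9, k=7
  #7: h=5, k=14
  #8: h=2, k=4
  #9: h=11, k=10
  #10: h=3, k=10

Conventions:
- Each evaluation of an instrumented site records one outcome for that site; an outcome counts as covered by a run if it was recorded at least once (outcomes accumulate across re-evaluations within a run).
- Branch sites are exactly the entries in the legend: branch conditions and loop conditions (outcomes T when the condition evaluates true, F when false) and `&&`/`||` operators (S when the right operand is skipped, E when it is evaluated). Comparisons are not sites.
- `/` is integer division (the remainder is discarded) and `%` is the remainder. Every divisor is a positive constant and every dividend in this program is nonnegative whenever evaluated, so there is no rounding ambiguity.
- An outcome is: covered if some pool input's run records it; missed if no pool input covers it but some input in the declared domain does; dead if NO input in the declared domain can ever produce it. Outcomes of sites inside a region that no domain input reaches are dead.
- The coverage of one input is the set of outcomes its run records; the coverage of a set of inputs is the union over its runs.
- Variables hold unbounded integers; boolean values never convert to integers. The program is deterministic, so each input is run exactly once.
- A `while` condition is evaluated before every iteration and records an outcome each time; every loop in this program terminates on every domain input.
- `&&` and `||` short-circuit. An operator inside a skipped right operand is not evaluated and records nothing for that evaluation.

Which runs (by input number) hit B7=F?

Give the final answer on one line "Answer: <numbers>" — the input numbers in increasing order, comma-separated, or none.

input #1 (h=7, k=13): never hits B7=F
input #2 (h=6, k=7): never hits B7=F
input #3 (h=12, k=6): never hits B7=F
input #4 (h=5, k=11): never hits B7=F
input #5 (h=10, k=11): never hits B7=F
input #6 (h=9, k=7): never hits B7=F
input #7 (h=5, k=14): never hits B7=F
input #8 (h=2, k=4): hits B7=F
input #9 (h=11, k=10): never hits B7=F
input #10 (h=3, k=10): hits B7=F

Answer: 8, 10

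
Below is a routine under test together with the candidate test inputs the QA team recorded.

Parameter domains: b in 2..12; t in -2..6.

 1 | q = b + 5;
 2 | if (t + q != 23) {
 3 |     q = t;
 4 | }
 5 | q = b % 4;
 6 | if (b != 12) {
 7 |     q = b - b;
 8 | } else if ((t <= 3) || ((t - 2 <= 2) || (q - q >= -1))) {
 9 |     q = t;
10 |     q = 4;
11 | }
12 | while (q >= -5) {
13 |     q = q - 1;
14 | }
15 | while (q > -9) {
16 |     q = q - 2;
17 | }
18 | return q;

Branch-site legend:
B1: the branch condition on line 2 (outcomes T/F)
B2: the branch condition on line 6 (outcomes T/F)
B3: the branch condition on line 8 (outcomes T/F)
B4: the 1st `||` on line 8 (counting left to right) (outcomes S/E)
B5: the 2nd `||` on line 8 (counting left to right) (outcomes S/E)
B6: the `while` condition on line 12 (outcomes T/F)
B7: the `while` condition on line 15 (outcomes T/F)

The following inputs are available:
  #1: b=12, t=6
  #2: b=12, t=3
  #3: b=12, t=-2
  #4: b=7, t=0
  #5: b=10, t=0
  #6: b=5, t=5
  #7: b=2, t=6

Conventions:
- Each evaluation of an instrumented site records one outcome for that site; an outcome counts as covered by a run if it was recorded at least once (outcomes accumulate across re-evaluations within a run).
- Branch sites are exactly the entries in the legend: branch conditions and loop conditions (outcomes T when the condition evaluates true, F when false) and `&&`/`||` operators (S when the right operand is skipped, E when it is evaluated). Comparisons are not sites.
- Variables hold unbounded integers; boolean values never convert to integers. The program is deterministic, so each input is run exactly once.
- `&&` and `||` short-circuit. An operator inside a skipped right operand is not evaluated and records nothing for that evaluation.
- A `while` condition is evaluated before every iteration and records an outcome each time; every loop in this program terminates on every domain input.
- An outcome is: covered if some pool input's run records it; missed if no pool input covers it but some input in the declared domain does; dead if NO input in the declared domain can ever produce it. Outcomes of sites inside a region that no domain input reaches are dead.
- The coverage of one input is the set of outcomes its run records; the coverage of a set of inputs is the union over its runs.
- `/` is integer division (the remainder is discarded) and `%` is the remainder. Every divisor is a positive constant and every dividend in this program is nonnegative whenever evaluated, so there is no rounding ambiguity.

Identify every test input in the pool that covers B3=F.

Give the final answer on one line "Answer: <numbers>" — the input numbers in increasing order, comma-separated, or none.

input #1 (b=12, t=6): does not record B3=F
input #2 (b=12, t=3): does not record B3=F
input #3 (b=12, t=-2): does not record B3=F
input #4 (b=7, t=0): does not record B3=F
input #5 (b=10, t=0): does not record B3=F
input #6 (b=5, t=5): does not record B3=F
input #7 (b=2, t=6): does not record B3=F

Answer: none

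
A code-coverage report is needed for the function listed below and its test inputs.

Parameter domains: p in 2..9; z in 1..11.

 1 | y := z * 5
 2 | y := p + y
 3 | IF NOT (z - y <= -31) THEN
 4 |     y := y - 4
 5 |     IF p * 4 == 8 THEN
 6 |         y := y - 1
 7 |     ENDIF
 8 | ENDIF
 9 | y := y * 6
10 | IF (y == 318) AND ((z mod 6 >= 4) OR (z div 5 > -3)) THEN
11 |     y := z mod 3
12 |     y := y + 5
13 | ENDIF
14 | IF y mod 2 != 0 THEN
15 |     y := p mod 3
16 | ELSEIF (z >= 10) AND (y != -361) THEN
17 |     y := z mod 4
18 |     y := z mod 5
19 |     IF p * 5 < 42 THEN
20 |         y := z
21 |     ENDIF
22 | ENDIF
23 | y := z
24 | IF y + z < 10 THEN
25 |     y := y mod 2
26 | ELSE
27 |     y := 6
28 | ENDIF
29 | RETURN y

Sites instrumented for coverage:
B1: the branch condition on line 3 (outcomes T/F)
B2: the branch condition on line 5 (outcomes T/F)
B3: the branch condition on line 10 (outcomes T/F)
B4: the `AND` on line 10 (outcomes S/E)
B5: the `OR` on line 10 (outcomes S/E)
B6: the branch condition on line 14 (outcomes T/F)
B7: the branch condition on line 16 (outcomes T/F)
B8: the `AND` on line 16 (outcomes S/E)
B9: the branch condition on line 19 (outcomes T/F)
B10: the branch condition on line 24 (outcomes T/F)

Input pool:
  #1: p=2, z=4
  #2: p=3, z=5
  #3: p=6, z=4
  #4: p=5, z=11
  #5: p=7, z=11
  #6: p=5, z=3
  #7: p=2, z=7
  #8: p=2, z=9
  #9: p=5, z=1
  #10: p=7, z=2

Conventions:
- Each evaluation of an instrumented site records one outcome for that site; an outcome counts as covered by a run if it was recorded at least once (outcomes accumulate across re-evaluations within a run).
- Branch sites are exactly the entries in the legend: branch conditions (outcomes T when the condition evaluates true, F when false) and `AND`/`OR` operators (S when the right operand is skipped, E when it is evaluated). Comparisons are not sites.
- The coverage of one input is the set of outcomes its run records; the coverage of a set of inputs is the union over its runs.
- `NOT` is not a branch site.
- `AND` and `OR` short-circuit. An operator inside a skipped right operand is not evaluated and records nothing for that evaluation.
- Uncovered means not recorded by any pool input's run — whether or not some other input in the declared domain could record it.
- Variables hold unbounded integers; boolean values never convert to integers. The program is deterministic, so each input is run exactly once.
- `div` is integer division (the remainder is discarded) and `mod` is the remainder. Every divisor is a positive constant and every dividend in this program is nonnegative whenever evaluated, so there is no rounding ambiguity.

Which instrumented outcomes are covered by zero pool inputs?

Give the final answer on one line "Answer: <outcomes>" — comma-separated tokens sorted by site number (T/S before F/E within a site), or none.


test 1 (p=2, z=4) hits B1=T, B2=T, B3=F, B4=S, B6=F, B7=F, B8=S, B10=T
test 2 (p=3, z=5) hits B1=T, B2=F, B3=F, B4=S, B6=F, B7=F, B8=S, B10=F
test 3 (p=6, z=4) hits B1=T, B2=F, B3=F, B4=S, B6=F, B7=F, B8=S, B10=T
test 4 (p=5, z=11) hits B1=F, B3=F, B4=S, B6=F, B7=T, B8=E, B9=T, B10=F
test 5 (p=7, z=11) hits B1=F, B3=F, B4=S, B6=F, B7=T, B8=E, B9=T, B10=F
test 6 (p=5, z=3) hits B1=T, B2=F, B3=F, B4=S, B6=F, B7=F, B8=S, B10=T
test 7 (p=2, z=7) hits B1=T, B2=T, B3=F, B4=S, B6=F, B7=F, B8=S, B10=F
test 8 (p=2, z=9) hits B1=F, B3=F, B4=S, B6=F, B7=F, B8=S, B10=F
test 9 (p=5, z=1) hits B1=T, B2=F, B3=F, B4=S, B6=F, B7=F, B8=S, B10=T
test 10 (p=7, z=2) hits B1=T, B2=F, B3=F, B4=S, B6=F, B7=F, B8=S, B10=T
union over the pool: B1=T, B1=F, B2=T, B2=F, B3=F, B4=S, B6=F, B7=T, B7=F, B8=S, B8=E, B9=T, B10=T, B10=F
uncovered (6 of 20): B3=T, B4=E, B5=S, B5=E, B6=T, B9=F
Answer: B3=T, B4=E, B5=S, B5=E, B6=T, B9=F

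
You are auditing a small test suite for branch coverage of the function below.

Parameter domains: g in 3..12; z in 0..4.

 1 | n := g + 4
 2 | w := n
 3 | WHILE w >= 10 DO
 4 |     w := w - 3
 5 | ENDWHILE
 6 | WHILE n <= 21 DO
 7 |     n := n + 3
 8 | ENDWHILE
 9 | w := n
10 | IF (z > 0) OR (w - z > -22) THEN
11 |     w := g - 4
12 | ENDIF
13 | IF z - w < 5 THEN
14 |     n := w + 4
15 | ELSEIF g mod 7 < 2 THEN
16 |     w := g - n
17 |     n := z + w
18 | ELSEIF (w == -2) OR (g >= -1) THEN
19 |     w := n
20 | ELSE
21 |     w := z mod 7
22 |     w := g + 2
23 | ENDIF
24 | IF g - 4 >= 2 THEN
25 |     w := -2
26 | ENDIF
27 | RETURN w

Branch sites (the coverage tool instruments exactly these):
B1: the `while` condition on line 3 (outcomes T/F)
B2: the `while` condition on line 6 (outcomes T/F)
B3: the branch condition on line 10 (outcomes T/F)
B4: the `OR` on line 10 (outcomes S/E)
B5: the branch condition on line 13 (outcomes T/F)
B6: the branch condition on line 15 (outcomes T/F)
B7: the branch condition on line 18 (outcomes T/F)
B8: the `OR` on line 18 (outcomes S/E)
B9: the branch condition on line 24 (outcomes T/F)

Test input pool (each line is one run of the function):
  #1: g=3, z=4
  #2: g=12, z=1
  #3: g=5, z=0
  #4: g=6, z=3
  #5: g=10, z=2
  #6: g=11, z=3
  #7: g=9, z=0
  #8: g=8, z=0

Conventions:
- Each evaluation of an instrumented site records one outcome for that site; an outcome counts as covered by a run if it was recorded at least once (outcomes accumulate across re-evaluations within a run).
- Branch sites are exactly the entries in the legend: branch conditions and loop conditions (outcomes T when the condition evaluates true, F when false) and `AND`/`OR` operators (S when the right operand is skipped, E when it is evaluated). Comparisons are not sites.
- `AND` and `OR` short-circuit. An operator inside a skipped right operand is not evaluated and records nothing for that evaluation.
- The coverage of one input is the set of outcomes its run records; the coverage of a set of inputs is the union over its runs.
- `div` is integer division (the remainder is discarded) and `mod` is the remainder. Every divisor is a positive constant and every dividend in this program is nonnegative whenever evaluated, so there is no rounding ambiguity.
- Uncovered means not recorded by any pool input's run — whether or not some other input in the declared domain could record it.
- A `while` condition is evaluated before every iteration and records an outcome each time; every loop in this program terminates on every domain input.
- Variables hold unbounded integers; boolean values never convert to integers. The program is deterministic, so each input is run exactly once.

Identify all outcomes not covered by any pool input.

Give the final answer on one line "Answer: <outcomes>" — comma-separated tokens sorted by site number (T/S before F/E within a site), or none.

#1 (g=3, z=4) -> B1->F, B2->T, B2->T, B2->T, B2->T, B2->T, B2->F, B4->S, B3->T, B5->F, B6->F, B8->E, B7->T, B9->F; covered: B1=F, B2=T, B2=F, B3=T, B4=S, B5=F, B6=F, B7=T, B8=E, B9=F
#2 (g=12, z=1) -> B1->T, B1->T, B1->T, B1->F, B2->T, B2->T, B2->F, B4->S, B3->T, B5->T, B9->T; covered: B1=T, B1=F, B2=T, B2=F, B3=T, B4=S, B5=T, B9=T
#3 (g=5, z=0) -> B1->F, B2->T, B2->T, B2->T, B2->T, B2->T, B2->F, B4->E, B3->T, B5->T, B9->F; covered: B1=F, B2=T, B2=F, B3=T, B4=E, B5=T, B9=F
#4 (g=6, z=3) -> B1->T, B1->F, B2->T, B2->T, B2->T, B2->T, B2->F, B4->S, B3->T, B5->T, B9->T; covered: B1=T, B1=F, B2=T, B2=F, B3=T, B4=S, B5=T, B9=T
#5 (g=10, z=2) -> B1->T, B1->T, B1->F, B2->T, B2->T, B2->T, B2->F, B4->S, B3->T, B5->T, B9->T; covered: B1=T, B1=F, B2=T, B2=F, B3=T, B4=S, B5=T, B9=T
#6 (g=11, z=3) -> B1->T, B1->T, B1->F, B2->T, B2->T, B2->T, B2->F, B4->S, B3->T, B5->T, B9->T; covered: B1=T, B1=F, B2=T, B2=F, B3=T, B4=S, B5=T, B9=T
#7 (g=9, z=0) -> B1->T, B1->T, B1->F, B2->T, B2->T, B2->T, B2->F, B4->E, B3->T, B5->T, B9->T; covered: B1=T, B1=F, B2=T, B2=F, B3=T, B4=E, B5=T, B9=T
#8 (g=8, z=0) -> B1->T, B1->F, B2->T, B2->T, B2->T, B2->T, B2->F, B4->E, B3->T, B5->T, B9->T; covered: B1=T, B1=F, B2=T, B2=F, B3=T, B4=E, B5=T, B9=T
union over the pool: B1=T, B1=F, B2=T, B2=F, B3=T, B4=S, B4=E, B5=T, B5=F, B6=F, B7=T, B8=E, B9=T, B9=F
uncovered (4 of 18): B3=F, B6=T, B7=F, B8=S

Answer: B3=F, B6=T, B7=F, B8=S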